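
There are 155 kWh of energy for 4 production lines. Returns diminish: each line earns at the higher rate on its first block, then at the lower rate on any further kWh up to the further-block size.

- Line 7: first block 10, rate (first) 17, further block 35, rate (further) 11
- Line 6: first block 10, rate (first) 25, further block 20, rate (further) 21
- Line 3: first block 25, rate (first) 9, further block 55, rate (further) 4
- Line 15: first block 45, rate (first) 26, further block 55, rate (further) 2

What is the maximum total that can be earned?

Rank every tier by rate: Line 15/first 26 > Line 6/first 25 > Line 6/second 21 > Line 7/first 17 > Line 7/second 11 > Line 3/first 9 > Line 3/second 4 > Line 15/second 2.
Line 15/first (26): +45 — 110 left.
Line 6/first (25): +10 — 100 left.
Line 6/second (21): +20 — 80 left.
Fill Line 7 first block (10 at 17) — 70 left.
Fill Line 7 second block (35 at 11) — 35 left.
Fill Line 3 first block (25 at 9) — 10 left.
Line 3 second at 4: only 10 left, fill 10.
Total = 26×45 + 25×10 + 21×20 + 17×10 + 11×35 + 9×25 + 4×10 = 2660.

2660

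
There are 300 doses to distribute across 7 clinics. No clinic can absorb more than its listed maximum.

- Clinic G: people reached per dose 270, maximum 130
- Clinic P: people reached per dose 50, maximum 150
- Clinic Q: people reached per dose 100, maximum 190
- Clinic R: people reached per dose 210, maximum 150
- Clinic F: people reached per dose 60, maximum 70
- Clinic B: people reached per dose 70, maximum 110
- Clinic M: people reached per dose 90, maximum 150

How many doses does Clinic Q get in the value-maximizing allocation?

Order the clinics by people reached per dose: Clinic G 270 > Clinic R 210 > Clinic Q 100 > Clinic M 90 > Clinic B 70 > Clinic F 60 > Clinic P 50.
Clinic G: +130 to 130 (cap) → 170 left.
Clinic R: +150 to 150 (cap) → 20 left.
Clinic Q has room for 190 but only 20 remain, so it gets 20.

20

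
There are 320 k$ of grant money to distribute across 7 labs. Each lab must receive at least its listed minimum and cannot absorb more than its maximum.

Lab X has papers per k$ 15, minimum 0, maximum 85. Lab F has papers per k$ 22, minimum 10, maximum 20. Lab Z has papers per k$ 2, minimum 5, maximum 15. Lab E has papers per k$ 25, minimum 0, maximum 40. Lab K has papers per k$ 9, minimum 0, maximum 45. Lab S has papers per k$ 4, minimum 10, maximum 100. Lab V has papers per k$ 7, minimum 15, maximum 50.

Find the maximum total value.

3780

Meeting every minimum uses 0+10+5+0+0+10+15 = 40 k$, leaving 280.
Highest papers per k$ first: Lab E 25 > Lab F 22 > Lab X 15 > Lab K 9 > Lab V 7 > Lab S 4 > Lab Z 2.
Lab E takes 40 more to reach its cap of 40 → 240 left.
Give Lab F 10 more to hit its cap of 20 → 230 left.
Give Lab X 85 more to hit its cap of 85 → 145 left.
Give Lab K 45 more to hit its cap of 45 → 100 left.
Lab V takes 35 more to reach its cap of 50 → 65 left.
Lab S: +65 (room for 90) → 75. Pool exhausted.
Total = 15×85 + 22×20 + 2×5 + 25×40 + 9×45 + 4×75 + 7×50 = 3780.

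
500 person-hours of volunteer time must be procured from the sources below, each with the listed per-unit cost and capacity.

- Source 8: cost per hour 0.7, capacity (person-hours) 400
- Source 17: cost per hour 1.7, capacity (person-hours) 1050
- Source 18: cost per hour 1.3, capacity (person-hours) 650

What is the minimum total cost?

Fill from the cheapest source first.
Take 400 from Source 8 at 0.7 ; need 100 more.
Source 18 (1.3): take the remaining 100 ; done.
Source 17: unused.
Cost = 400×0.7 + 100×1.3 = 410.

410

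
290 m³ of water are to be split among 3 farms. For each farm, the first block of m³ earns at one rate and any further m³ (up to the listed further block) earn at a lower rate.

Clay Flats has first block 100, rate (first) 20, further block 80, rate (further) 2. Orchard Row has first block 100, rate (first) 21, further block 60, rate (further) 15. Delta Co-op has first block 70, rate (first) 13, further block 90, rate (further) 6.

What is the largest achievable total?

Order all 6 blocks by rate: Orchard Row/T1 21 > Clay Flats/T1 20 > Orchard Row/T2 15 > Delta Co-op/T1 13 > Delta Co-op/T2 6 > Clay Flats/T2 2.
Orchard Row T1 at 21: fill all 100 — 190 left.
Fill Clay Flats T1 block (100 at 20) — 90 left.
Orchard Row T2 at 15: fill all 60 — 30 left.
Delta Co-op T1 at 13: only 30 left, fill 30.
Total = 21×100 + 20×100 + 15×60 + 13×30 = 5390.

5390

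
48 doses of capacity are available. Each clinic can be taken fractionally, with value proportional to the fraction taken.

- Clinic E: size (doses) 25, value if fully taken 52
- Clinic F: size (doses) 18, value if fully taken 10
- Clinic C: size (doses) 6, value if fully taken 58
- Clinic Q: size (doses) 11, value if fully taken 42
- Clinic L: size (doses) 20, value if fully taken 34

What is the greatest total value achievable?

Sort by value density: Clinic C 58/6≈9.67, Clinic Q 42/11≈3.82, Clinic E 52/25≈2.08, Clinic L 34/20≈1.7, Clinic F 10/18≈0.556.
Take all of Clinic C (6 doses, value 58) ; 42 doses left.
All 11 doses of Clinic Q fit (value 42) ; 31 remain.
Take all of Clinic E (25 doses, value 52) ; 6 doses left.
Fill the last 6 doses with part of Clinic L: 6/20 of it earns 10.2.
Total value = 162.2.

162.2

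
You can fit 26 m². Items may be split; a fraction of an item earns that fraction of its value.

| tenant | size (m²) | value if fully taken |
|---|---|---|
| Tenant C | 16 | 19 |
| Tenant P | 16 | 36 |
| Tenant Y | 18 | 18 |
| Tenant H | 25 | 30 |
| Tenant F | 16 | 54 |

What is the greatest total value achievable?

Best value per unit of size first: Tenant F 54/16≈3.38, Tenant P 36/16≈2.25, Tenant H 30/25≈1.2, Tenant C 19/16≈1.19, Tenant Y 18/18≈1.
Tenant F: take in full, 16 m² for value 54 ; 10 left.
10 m² left: a 10/16 share of Tenant P gives 36×10/16 = 22.5.
Total value = 76.5.

76.5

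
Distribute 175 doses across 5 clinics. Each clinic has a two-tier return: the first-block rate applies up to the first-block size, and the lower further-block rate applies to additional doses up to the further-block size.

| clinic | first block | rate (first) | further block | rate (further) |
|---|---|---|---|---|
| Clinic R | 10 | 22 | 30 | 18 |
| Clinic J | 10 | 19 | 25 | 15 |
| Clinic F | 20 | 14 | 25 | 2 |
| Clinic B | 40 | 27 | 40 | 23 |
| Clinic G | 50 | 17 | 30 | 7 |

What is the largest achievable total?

3715

Treat each block as its own option and order by rate: Clinic B/T1 27 > Clinic B/T2 23 > Clinic R/T1 22 > Clinic J/T1 19 > Clinic R/T2 18 > Clinic G/T1 17 > Clinic J/T2 15 > Clinic F/T1 14 > Clinic G/T2 7 > Clinic F/T2 2.
Clinic B/T1 (27): +40 → 135 left.
Clinic B/T2 (23): +40 → 95 left.
Clinic R T1 at 22: fill all 10 → 85 left.
Clinic J T1 at 19: fill all 10 → 75 left.
Fill Clinic R T2 block (30 at 18) → 45 left.
Clinic G/T1: +45 of 50 at 17; pool empty.
Total = 27×40 + 23×40 + 22×10 + 19×10 + 18×30 + 17×45 = 3715.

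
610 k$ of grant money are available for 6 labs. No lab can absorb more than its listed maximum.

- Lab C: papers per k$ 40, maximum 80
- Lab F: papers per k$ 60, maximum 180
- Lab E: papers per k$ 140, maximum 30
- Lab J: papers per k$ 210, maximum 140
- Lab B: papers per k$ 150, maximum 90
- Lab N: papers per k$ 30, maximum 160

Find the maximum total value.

Highest papers per k$ first: Lab J 210 > Lab B 150 > Lab E 140 > Lab F 60 > Lab C 40 > Lab N 30.
Give Lab J 140 to hit its cap of 140 → 470 left.
Lab B: +90 to 90 (cap) → 380 left.
Lab E: +30 to 30 (cap) → 350 left.
Give Lab F 180 to hit its cap of 180 → 170 left.
Lab C: +80 to 80 (cap) → 90 left.
Lab N: +90 (room for 160) → 90. Pool exhausted.
Total = 40×80 + 60×180 + 140×30 + 210×140 + 150×90 + 30×90 = 63800.

63800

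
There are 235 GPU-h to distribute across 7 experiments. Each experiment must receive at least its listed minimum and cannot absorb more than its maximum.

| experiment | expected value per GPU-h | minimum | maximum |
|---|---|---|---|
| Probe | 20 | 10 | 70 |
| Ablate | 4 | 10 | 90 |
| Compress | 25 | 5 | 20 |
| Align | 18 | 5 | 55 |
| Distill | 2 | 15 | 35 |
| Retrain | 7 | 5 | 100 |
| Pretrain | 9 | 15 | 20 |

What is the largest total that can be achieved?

3455

Meeting every minimum uses 10+10+5+5+15+5+15 = 65 GPU-h, leaving 170.
Highest expected value per GPU-h first: Compress 25 > Probe 20 > Align 18 > Pretrain 9 > Retrain 7 > Ablate 4 > Distill 2.
Compress: +15 to 20 (cap) ; 155 left.
Give Probe 60 more to hit its cap of 70 ; 95 left.
Align takes 50 more to reach its cap of 55 ; 45 left.
Pretrain takes 5 more to reach its cap of 20 ; 40 left.
Retrain: +40 (room for 95) → 45. Pool exhausted.
Total = 20×70 + 4×10 + 25×20 + 18×55 + 2×15 + 7×45 + 9×20 = 3455.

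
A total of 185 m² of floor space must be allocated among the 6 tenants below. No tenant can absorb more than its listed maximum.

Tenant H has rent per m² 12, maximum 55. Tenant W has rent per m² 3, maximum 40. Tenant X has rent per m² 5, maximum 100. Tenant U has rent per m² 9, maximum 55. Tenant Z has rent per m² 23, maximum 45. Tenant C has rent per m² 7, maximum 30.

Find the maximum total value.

2400

Order the tenants by rent per m²: Tenant Z 23 > Tenant H 12 > Tenant U 9 > Tenant C 7 > Tenant X 5 > Tenant W 3.
Tenant Z: +45 to 45 (cap) ; 140 left.
Give Tenant H 55 to hit its cap of 55 ; 85 left.
Tenant U: +55 to 55 (cap) ; 30 left.
Tenant C: +30 to 30 (cap) ; 0 left.
Total = 12×55 + 9×55 + 23×45 + 7×30 = 2400.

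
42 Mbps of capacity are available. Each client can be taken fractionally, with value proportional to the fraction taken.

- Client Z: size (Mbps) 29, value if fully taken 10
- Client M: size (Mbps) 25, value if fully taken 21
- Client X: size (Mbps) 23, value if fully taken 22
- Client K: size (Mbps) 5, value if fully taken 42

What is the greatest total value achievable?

Rank by value-to-size ratio: Client K 42/5≈8.4, Client X 22/23≈0.957, Client M 21/25≈0.84, Client Z 10/29≈0.345.
Take all of Client K (5 Mbps, value 42) → 37 Mbps left.
Client X: take in full, 23 Mbps for value 22 → 14 left.
Fill the last 14 Mbps with part of Client M: 14/25 of it earns 11.76.
Total value = 75.76.

75.76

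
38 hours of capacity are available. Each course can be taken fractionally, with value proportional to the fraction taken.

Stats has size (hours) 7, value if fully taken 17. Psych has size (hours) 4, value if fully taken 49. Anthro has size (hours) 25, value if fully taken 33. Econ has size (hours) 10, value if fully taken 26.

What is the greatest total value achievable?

Sort by value density: Psych 49/4≈12.2, Econ 26/10≈2.6, Stats 17/7≈2.43, Anthro 33/25≈1.32.
Take all of Psych (4 hours, value 49) ; 34 hours left.
Econ: take in full, 10 hours for value 26 ; 24 left.
Stats: take in full, 7 hours for value 17 ; 17 left.
Only 17 hours remain; take 17/25 of Anthro for value 33×17/25 = 22.44.
Total value = 114.44.

114.44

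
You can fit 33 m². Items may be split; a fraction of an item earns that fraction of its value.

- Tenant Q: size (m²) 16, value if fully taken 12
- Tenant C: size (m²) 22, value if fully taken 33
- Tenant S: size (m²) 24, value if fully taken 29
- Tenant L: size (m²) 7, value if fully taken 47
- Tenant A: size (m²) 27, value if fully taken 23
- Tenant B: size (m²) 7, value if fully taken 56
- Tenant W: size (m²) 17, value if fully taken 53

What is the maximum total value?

Best value per unit of size first: Tenant B 56/7≈8, Tenant L 47/7≈6.71, Tenant W 53/17≈3.12, Tenant C 33/22≈1.5, Tenant S 29/24≈1.21, Tenant A 23/27≈0.852, Tenant Q 12/16≈0.75.
Tenant B: take in full, 7 m² for value 56 ; 26 left.
All 7 m² of Tenant L fit (value 47) ; 19 remain.
Take all of Tenant W (17 m², value 53) ; 2 m² left.
Only 2 m² remain; take 2/22 of Tenant C for value 33×2/22 = 3.
Total value = 159.

159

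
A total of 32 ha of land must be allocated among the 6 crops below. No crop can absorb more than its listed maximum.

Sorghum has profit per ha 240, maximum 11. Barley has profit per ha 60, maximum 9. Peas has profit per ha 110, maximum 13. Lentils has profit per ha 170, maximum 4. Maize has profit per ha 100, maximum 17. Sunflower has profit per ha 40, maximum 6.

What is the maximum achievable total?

Order the crops by profit per ha: Sorghum 240 > Lentils 170 > Peas 110 > Maize 100 > Barley 60 > Sunflower 40.
Sorghum: +11 to 11 (cap) ; 21 left.
Lentils: +4 to 4 (cap) ; 17 left.
Peas takes 13 to reach its cap of 13 ; 4 left.
Maize has room for 17 but only 4 remain, so it gets 4.
Total = 240×11 + 110×13 + 170×4 + 100×4 = 5150.

5150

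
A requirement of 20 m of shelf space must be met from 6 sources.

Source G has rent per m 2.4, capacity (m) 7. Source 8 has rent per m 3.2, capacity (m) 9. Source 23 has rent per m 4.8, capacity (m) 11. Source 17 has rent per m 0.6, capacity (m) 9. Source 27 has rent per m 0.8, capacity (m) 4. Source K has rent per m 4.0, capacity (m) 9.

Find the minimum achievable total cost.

Use sources in increasing cost order.
Take 9 from Source 17 at 0.6 → need 11 more.
Take 4 from Source 27 at 0.8 → need 7 more.
Source G at 2.4: take all 7 m → 0 still needed.
Source 8, Source K, Source 23: unused.
Cost = 9×0.6 + 4×0.8 + 7×2.4 = 25.4.

25.4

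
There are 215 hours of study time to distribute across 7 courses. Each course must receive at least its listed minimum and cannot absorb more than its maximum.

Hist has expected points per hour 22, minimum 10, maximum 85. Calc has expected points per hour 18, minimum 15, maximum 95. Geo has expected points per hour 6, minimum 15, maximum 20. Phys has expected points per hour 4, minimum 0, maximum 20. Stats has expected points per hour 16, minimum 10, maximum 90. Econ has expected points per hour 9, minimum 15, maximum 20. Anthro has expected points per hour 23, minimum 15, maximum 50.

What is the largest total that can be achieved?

4125

Meeting every minimum uses 10+15+15+0+10+15+15 = 80 hours, leaving 135.
Highest expected points per hour first: Anthro 23 > Hist 22 > Calc 18 > Stats 16 > Econ 9 > Geo 6 > Phys 4.
Anthro: +35 to 50 (cap) → 100 left.
Give Hist 75 more to hit its cap of 85 → 25 left.
Calc has room for 80 more but only 25 remain, so it gets 40.
Total = 22×85 + 18×40 + 6×15 + 16×10 + 9×15 + 23×50 = 4125.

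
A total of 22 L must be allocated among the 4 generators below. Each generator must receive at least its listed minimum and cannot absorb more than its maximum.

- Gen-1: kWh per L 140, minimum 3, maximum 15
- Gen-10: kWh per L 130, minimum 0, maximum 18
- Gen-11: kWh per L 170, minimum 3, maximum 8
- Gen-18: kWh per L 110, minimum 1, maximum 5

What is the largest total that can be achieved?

Meeting every minimum uses 3+0+3+1 = 7 L, leaving 15.
Rank by kWh per L: Gen-11 170 > Gen-1 140 > Gen-10 130 > Gen-18 110.
Give Gen-11 5 more to hit its cap of 8 ; 10 left.
Gen-1 has room for 12 more but only 10 remain, so it gets 13.
Total = 140×13 + 170×8 + 110×1 = 3290.

3290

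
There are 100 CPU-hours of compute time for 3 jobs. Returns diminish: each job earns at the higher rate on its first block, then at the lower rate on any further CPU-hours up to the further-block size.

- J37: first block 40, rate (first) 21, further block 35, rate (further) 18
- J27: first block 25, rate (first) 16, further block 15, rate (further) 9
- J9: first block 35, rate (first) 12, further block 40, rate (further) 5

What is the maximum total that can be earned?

1870

Treat each block as its own option and order by rate: J37/T1 21 > J37/T2 18 > J27/T1 16 > J9/T1 12 > J27/T2 9 > J9/T2 5.
J37/T1 (21): +40 ; 60 left.
J37/T2 (18): +35 ; 25 left.
Fill J27 T1 block (25 at 16) ; 0 left.
Total = 21×40 + 18×35 + 16×25 = 1870.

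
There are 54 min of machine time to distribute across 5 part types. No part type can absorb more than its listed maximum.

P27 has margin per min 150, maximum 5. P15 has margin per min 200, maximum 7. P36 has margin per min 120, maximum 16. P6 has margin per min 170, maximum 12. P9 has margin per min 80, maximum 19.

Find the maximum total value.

Rank by margin per min: P15 200 > P6 170 > P27 150 > P36 120 > P9 80.
Give P15 7 to hit its cap of 7 — 47 left.
Give P6 12 to hit its cap of 12 — 35 left.
Give P27 5 to hit its cap of 5 — 30 left.
Give P36 16 to hit its cap of 16 — 14 left.
P9: +14 (room for 19) → 14. Pool exhausted.
Total = 150×5 + 200×7 + 120×16 + 170×12 + 80×14 = 7230.

7230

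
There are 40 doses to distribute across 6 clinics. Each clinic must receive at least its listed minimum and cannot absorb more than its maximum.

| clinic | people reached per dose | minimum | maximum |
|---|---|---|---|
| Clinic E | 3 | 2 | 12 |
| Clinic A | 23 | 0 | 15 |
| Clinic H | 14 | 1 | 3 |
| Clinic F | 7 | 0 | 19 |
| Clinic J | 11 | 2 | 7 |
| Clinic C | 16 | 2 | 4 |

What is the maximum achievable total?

597

Meeting every minimum uses 2+0+1+0+2+2 = 7 doses, leaving 33.
Highest people reached per dose first: Clinic A 23 > Clinic C 16 > Clinic H 14 > Clinic J 11 > Clinic F 7 > Clinic E 3.
Clinic A: +15 to 15 (cap) — 18 left.
Clinic C takes 2 more to reach its cap of 4 — 16 left.
Clinic H: +2 to 3 (cap) — 14 left.
Clinic J takes 5 more to reach its cap of 7 — 9 left.
Clinic F: +9 (room for 19) → 9. Pool exhausted.
Total = 3×2 + 23×15 + 14×3 + 7×9 + 11×7 + 16×4 = 597.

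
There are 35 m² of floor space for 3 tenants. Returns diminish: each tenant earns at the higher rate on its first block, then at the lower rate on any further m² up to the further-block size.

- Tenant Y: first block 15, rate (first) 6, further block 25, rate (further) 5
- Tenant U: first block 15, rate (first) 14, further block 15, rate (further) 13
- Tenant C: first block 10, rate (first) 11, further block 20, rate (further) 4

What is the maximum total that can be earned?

460

Rank every tier by rate: Tenant U/first 14 > Tenant U/second 13 > Tenant C/first 11 > Tenant Y/first 6 > Tenant Y/second 5 > Tenant C/second 4.
Tenant U/first (14): +15 → 20 left.
Tenant U/second (13): +15 → 5 left.
Tenant C/first: +5 of 10 at 11; pool empty.
Total = 14×15 + 13×15 + 11×5 = 460.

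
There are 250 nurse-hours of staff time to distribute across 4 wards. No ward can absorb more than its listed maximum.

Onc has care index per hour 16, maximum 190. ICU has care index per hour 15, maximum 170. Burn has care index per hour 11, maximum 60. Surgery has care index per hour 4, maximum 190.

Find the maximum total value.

Highest care index per hour first: Onc 16 > ICU 15 > Burn 11 > Surgery 4.
Give Onc 190 to hit its cap of 190 → 60 left.
ICU has room for 170 but only 60 remain, so it gets 60.
Total = 16×190 + 15×60 = 3940.

3940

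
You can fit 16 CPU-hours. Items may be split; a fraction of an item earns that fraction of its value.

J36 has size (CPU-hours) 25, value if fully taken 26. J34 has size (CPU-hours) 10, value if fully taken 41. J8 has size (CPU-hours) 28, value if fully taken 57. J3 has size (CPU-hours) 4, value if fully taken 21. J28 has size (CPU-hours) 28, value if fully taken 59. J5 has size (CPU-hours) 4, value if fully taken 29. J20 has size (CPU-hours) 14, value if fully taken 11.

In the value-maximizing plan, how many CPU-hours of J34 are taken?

8

Best value per unit of size first: J5 29/4≈7.25, J3 21/4≈5.25, J34 41/10≈4.1, J28 59/28≈2.11, J8 57/28≈2.04, J36 26/25≈1.04, J20 11/14≈0.786.
All 4 CPU-hours of J5 fit (value 29) ; 12 remain.
J3: take in full, 4 CPU-hours for value 21 ; 8 left.
8 CPU-hours left: a 8/10 share of J34 gives 41×8/10 = 32.8.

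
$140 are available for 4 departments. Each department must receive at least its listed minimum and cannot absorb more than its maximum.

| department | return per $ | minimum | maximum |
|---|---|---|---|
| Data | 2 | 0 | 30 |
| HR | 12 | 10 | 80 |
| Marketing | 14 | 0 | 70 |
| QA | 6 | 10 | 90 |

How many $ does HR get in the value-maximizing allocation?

60

Meeting every minimum uses 0+10+0+10 = 20 $, leaving 120.
Order the departments by return per $: Marketing 14 > HR 12 > QA 6 > Data 2.
Give Marketing 70 more to hit its cap of 70 ; 50 left.
Only 50 left; HR takes them to reach 60.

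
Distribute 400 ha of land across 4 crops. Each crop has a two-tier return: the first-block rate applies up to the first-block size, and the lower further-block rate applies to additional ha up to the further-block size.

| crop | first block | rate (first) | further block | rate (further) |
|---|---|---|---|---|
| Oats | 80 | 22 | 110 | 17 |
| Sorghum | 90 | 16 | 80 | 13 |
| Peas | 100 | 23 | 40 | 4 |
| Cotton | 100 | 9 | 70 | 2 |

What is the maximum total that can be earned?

7630

Rank every tier by rate: Peas/T1 23 > Oats/T1 22 > Oats/T2 17 > Sorghum/T1 16 > Sorghum/T2 13 > Cotton/T1 9 > Peas/T2 4 > Cotton/T2 2.
Peas/T1 (23): +100 — 300 left.
Oats T1 at 22: fill all 80 — 220 left.
Fill Oats T2 block (110 at 17) — 110 left.
Fill Sorghum T1 block (90 at 16) — 20 left.
Sorghum/T2: +20 of 80 at 13; pool empty.
Total = 23×100 + 22×80 + 17×110 + 16×90 + 13×20 = 7630.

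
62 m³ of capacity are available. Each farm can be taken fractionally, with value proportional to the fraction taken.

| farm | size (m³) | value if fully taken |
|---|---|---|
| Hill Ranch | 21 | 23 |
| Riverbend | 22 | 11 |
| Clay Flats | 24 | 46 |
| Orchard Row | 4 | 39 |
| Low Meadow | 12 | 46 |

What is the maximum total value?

Sort by value density: Orchard Row 39/4≈9.75, Low Meadow 46/12≈3.83, Clay Flats 46/24≈1.92, Hill Ranch 23/21≈1.1, Riverbend 11/22≈0.5.
Orchard Row: take in full, 4 m³ for value 39 — 58 left.
Low Meadow: take in full, 12 m³ for value 46 — 46 left.
All 24 m³ of Clay Flats fit (value 46) — 22 remain.
Hill Ranch: take in full, 21 m³ for value 23 — 1 left.
1 m³ left: a 1/22 share of Riverbend gives 11×1/22 = 0.5.
Total value = 154.5.

154.5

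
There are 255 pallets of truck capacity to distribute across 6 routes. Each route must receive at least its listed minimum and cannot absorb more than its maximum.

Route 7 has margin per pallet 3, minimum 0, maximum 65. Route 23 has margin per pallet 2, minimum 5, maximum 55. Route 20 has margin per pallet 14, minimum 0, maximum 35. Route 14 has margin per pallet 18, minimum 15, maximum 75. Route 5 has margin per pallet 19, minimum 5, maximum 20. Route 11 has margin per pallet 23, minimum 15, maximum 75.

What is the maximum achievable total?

4090

Meeting every minimum uses 0+5+0+15+5+15 = 40 pallets, leaving 215.
Rank by margin per pallet: Route 11 23 > Route 5 19 > Route 14 18 > Route 20 14 > Route 7 3 > Route 23 2.
Route 11: +60 to 75 (cap) → 155 left.
Route 5 takes 15 more to reach its cap of 20 → 140 left.
Give Route 14 60 more to hit its cap of 75 → 80 left.
Give Route 20 35 more to hit its cap of 35 → 45 left.
Route 7: +45 (room for 65) → 45. Pool exhausted.
Total = 3×45 + 2×5 + 14×35 + 18×75 + 19×20 + 23×75 = 4090.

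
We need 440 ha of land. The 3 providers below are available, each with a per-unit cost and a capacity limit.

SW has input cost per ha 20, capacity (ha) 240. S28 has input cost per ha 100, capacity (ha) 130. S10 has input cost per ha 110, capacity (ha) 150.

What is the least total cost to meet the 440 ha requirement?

25500

Cheapest first:
Take 240 from SW at 20 ; need 200 more.
Take 130 from S28 at 100 ; need 70 more.
S10 (110): take the remaining 70 ; done.
Cost = 240×20 + 130×100 + 70×110 = 25500.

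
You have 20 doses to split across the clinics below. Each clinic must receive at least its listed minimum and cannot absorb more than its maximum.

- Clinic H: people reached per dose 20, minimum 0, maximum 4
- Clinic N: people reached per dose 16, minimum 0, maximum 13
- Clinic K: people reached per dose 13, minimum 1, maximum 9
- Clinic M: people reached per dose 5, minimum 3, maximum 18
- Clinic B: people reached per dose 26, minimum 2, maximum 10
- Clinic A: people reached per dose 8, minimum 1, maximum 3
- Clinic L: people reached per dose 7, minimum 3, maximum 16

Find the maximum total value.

357

Meeting every minimum uses 0+0+1+3+2+1+3 = 10 doses, leaving 10.
Highest people reached per dose first: Clinic B 26 > Clinic H 20 > Clinic N 16 > Clinic K 13 > Clinic A 8 > Clinic L 7 > Clinic M 5.
Clinic B: +8 to 10 (cap) — 2 left.
Clinic H: +2 (room for 4) → 2. Pool exhausted.
Total = 20×2 + 13×1 + 5×3 + 26×10 + 8×1 + 7×3 = 357.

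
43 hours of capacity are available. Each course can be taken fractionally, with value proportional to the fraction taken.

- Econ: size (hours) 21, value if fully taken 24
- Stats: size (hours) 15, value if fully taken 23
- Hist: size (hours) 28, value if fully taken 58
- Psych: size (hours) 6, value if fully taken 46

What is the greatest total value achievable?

Sort by value density: Psych 46/6≈7.67, Hist 58/28≈2.07, Stats 23/15≈1.53, Econ 24/21≈1.14.
Take all of Psych (6 hours, value 46) — 37 hours left.
All 28 hours of Hist fit (value 58) — 9 remain.
Only 9 hours remain; take 9/15 of Stats for value 23×9/15 = 13.8.
Total value = 117.8.

117.8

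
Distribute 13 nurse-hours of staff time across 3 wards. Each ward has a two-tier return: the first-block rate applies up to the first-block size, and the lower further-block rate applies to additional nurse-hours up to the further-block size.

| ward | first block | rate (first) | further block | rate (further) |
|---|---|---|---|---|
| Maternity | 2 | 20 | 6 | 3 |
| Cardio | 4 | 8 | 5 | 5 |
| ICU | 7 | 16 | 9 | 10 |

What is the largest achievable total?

192

Treat each block as its own option and order by rate: Maternity/first 20 > ICU/first 16 > ICU/second 10 > Cardio/first 8 > Cardio/second 5 > Maternity/second 3.
Maternity first at 20: fill all 2 — 11 left.
ICU/first (16): +7 — 4 left.
ICU/second: +4 of 9 at 10; pool empty.
Total = 20×2 + 16×7 + 10×4 = 192.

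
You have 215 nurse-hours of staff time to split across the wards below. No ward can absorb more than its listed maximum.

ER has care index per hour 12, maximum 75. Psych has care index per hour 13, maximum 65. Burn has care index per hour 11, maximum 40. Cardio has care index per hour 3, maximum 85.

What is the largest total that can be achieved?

Order the wards by care index per hour: Psych 13 > ER 12 > Burn 11 > Cardio 3.
Give Psych 65 to hit its cap of 65 — 150 left.
Give ER 75 to hit its cap of 75 — 75 left.
Burn takes 40 to reach its cap of 40 — 35 left.
Cardio has room for 85 but only 35 remain, so it gets 35.
Total = 12×75 + 13×65 + 11×40 + 3×35 = 2290.

2290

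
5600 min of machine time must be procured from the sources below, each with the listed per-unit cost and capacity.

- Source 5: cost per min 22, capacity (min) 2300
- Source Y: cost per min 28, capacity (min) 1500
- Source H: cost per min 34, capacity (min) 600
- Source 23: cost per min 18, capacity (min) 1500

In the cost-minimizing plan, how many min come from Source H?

Use sources in increasing cost order.
Take 1500 from Source 23 at 18 → need 4100 more.
Source 5 (22): use full 2300 → 1800 min to go.
Take 1500 from Source Y at 28 → need 300 more.
Source H (34): take the remaining 300 → done.

300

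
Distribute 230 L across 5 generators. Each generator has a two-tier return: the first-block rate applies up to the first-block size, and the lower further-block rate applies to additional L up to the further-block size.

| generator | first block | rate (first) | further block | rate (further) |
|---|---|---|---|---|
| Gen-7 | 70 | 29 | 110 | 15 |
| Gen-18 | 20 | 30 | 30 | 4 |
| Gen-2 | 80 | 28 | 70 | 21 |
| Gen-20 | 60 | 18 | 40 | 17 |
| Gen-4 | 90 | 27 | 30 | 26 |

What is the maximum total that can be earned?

Treat each block as its own option and order by rate: Gen-18/T1 30 > Gen-7/T1 29 > Gen-2/T1 28 > Gen-4/T1 27 > Gen-4/T2 26 > Gen-2/T2 21 > Gen-20/T1 18 > Gen-20/T2 17 > Gen-7/T2 15 > Gen-18/T2 4.
Fill Gen-18 T1 block (20 at 30) — 210 left.
Gen-7 T1 at 29: fill all 70 — 140 left.
Fill Gen-2 T1 block (80 at 28) — 60 left.
Gen-4 T1 at 27: only 60 left, fill 60.
Total = 30×20 + 29×70 + 28×80 + 27×60 = 6490.

6490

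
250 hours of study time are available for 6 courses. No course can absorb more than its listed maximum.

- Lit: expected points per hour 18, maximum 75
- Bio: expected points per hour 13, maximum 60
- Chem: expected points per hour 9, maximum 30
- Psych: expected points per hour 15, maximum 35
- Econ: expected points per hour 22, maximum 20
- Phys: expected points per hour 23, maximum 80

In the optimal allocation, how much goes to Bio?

40

Highest expected points per hour first: Phys 23 > Econ 22 > Lit 18 > Psych 15 > Bio 13 > Chem 9.
Give Phys 80 to hit its cap of 80 → 170 left.
Econ takes 20 to reach its cap of 20 → 150 left.
Lit: +75 to 75 (cap) → 75 left.
Psych takes 35 to reach its cap of 35 → 40 left.
Only 40 left; Bio takes them to reach 40.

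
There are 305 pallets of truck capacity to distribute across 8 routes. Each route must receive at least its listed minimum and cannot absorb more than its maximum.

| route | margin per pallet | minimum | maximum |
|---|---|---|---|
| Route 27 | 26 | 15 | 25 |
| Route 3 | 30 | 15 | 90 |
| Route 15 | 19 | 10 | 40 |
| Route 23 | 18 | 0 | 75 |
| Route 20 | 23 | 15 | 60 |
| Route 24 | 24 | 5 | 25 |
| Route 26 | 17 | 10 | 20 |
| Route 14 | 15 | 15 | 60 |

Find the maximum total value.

7205

Meeting every minimum uses 15+15+10+0+15+5+10+15 = 85 pallets, leaving 220.
Rank by margin per pallet: Route 3 30 > Route 27 26 > Route 24 24 > Route 20 23 > Route 15 19 > Route 23 18 > Route 26 17 > Route 14 15.
Give Route 3 75 more to hit its cap of 90 ; 145 left.
Give Route 27 10 more to hit its cap of 25 ; 135 left.
Give Route 24 20 more to hit its cap of 25 ; 115 left.
Route 20: +45 to 60 (cap) ; 70 left.
Route 15: +30 to 40 (cap) ; 40 left.
Route 23 has room for 75 more but only 40 remain, so it gets 40.
Total = 26×25 + 30×90 + 19×40 + 18×40 + 23×60 + 24×25 + 17×10 + 15×15 = 7205.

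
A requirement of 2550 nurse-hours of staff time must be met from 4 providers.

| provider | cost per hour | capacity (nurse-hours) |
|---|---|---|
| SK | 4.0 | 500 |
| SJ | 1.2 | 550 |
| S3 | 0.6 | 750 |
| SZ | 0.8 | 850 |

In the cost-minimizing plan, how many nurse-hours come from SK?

Cheapest first:
Take 750 from S3 at 0.6 → need 1800 more.
SZ at 0.8: take all 850 nurse-hours → 950 still needed.
SJ at 1.2: take all 550 nurse-hours → 400 still needed.
SK (4.0): take the remaining 400 → done.

400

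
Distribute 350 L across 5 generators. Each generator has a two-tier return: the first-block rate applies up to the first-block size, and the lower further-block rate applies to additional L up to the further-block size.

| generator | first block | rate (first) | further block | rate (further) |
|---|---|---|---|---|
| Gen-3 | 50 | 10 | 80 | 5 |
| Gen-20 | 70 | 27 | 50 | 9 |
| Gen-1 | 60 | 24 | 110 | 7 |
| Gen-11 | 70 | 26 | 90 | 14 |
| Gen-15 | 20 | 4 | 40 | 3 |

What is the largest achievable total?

Order all 10 blocks by rate: Gen-20/first 27 > Gen-11/first 26 > Gen-1/first 24 > Gen-11/second 14 > Gen-3/first 10 > Gen-20/second 9 > Gen-1/second 7 > Gen-3/second 5 > Gen-15/first 4 > Gen-15/second 3.
Gen-20 first at 27: fill all 70 ; 280 left.
Fill Gen-11 first block (70 at 26) ; 210 left.
Gen-1 first at 24: fill all 60 ; 150 left.
Gen-11 second at 14: fill all 90 ; 60 left.
Gen-3/first (10): +50 ; 10 left.
10 remain; put them into Gen-20 second at 9.
Total = 27×70 + 26×70 + 24×60 + 14×90 + 10×50 + 9×10 = 7000.

7000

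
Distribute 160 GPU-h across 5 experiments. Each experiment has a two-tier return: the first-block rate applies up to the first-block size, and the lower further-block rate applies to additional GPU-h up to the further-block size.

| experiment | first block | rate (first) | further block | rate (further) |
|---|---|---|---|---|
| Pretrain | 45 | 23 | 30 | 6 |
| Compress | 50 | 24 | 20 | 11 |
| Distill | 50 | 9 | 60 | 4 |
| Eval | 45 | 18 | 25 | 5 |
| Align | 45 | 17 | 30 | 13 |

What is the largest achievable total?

3385

Order all 10 blocks by rate: Compress/first 24 > Pretrain/first 23 > Eval/first 18 > Align/first 17 > Align/second 13 > Compress/second 11 > Distill/first 9 > Pretrain/second 6 > Eval/second 5 > Distill/second 4.
Compress first at 24: fill all 50 → 110 left.
Pretrain/first (23): +45 → 65 left.
Eval first at 18: fill all 45 → 20 left.
Align first at 17: only 20 left, fill 20.
Total = 24×50 + 23×45 + 18×45 + 17×20 = 3385.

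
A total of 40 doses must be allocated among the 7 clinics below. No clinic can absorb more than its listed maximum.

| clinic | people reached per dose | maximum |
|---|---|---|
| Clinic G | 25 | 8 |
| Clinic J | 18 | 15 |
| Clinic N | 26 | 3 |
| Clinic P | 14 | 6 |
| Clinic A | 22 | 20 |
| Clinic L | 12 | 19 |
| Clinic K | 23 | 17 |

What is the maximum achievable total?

Rank by people reached per dose: Clinic N 26 > Clinic G 25 > Clinic K 23 > Clinic A 22 > Clinic J 18 > Clinic P 14 > Clinic L 12.
Give Clinic N 3 to hit its cap of 3 — 37 left.
Clinic G takes 8 to reach its cap of 8 — 29 left.
Clinic K: +17 to 17 (cap) — 12 left.
Clinic A has room for 20 but only 12 remain, so it gets 12.
Total = 25×8 + 26×3 + 22×12 + 23×17 = 933.

933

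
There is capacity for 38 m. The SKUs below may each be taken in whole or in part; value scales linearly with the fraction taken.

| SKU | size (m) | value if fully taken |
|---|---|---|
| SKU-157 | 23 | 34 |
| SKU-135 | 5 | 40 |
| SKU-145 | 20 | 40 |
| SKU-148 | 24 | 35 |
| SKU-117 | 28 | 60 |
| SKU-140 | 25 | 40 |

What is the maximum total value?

Rank by value-to-size ratio: SKU-135 40/5≈8, SKU-117 60/28≈2.14, SKU-145 40/20≈2, SKU-140 40/25≈1.6, SKU-157 34/23≈1.48, SKU-148 35/24≈1.46.
Take all of SKU-135 (5 m, value 40) → 33 m left.
Take all of SKU-117 (28 m, value 60) → 5 m left.
Fill the last 5 m with part of SKU-145: 5/20 of it earns 10.
Total value = 110.

110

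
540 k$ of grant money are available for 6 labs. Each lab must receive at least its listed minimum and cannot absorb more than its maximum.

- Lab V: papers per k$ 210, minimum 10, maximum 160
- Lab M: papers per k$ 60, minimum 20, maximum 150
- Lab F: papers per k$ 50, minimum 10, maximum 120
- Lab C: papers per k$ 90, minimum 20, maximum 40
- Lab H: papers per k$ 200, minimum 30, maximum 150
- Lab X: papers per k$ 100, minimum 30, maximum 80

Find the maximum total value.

Meeting every minimum uses 10+20+10+20+30+30 = 120 k$, leaving 420.
Order the labs by papers per k$: Lab V 210 > Lab H 200 > Lab X 100 > Lab C 90 > Lab M 60 > Lab F 50.
Give Lab V 150 more to hit its cap of 160 — 270 left.
Lab H: +120 to 150 (cap) — 150 left.
Give Lab X 50 more to hit its cap of 80 — 100 left.
Give Lab C 20 more to hit its cap of 40 — 80 left.
Lab M: +80 (room for 130) → 100. Pool exhausted.
Total = 210×160 + 60×100 + 50×10 + 90×40 + 200×150 + 100×80 = 81700.

81700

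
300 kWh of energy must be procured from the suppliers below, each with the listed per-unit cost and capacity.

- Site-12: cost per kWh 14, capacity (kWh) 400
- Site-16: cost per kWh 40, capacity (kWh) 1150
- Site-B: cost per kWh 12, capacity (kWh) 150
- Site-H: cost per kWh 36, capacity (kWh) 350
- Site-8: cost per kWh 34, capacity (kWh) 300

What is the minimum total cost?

Cheapest first:
Take 150 from Site-B at 12 — need 150 more.
Site-12 (14): take the remaining 150 — done.
Site-8, Site-H, Site-16: unused.
Cost = 150×12 + 150×14 = 3900.

3900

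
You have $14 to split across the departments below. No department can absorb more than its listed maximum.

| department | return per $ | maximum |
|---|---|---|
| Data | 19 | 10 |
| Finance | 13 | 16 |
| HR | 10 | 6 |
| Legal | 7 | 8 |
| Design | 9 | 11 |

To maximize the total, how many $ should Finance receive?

Order the departments by return per $: Data 19 > Finance 13 > HR 10 > Design 9 > Legal 7.
Give Data 10 to hit its cap of 10 — 4 left.
Finance has room for 16 but only 4 remain, so it gets 4.

4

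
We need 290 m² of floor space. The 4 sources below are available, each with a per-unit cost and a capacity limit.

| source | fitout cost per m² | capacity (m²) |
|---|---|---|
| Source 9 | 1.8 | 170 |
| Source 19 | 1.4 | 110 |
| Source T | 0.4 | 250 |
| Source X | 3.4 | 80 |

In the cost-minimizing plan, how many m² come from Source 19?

Fill from the cheapest source first.
Source T at 0.4: take all 250 m² ; 40 still needed.
Source 19 at 1.4: take 40 of its 110 ; requirement met.
Source 9, Source X: unused.

40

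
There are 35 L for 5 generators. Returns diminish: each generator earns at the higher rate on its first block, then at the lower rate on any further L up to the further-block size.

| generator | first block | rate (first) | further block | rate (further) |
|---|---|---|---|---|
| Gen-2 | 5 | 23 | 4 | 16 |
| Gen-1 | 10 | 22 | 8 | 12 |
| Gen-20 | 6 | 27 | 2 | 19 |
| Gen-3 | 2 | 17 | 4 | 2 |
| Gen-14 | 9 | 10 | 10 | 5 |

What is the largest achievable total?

705

Rank every tier by rate: Gen-20/first 27 > Gen-2/first 23 > Gen-1/first 22 > Gen-20/second 19 > Gen-3/first 17 > Gen-2/second 16 > Gen-1/second 12 > Gen-14/first 10 > Gen-14/second 5 > Gen-3/second 2.
Gen-20/first (27): +6 ; 29 left.
Fill Gen-2 first block (5 at 23) ; 24 left.
Fill Gen-1 first block (10 at 22) ; 14 left.
Gen-20/second (19): +2 ; 12 left.
Fill Gen-3 first block (2 at 17) ; 10 left.
Fill Gen-2 second block (4 at 16) ; 6 left.
Gen-1 second at 12: only 6 left, fill 6.
Total = 27×6 + 23×5 + 22×10 + 19×2 + 17×2 + 16×4 + 12×6 = 705.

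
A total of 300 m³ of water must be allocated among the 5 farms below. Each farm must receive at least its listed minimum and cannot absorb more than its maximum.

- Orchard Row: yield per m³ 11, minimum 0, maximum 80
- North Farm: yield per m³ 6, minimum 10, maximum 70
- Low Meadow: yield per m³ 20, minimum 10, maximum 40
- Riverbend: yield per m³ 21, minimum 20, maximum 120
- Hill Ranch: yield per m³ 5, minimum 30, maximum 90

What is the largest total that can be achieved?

4530

Meeting every minimum uses 0+10+10+20+30 = 70 m³, leaving 230.
Order the farms by yield per m³: Riverbend 21 > Low Meadow 20 > Orchard Row 11 > North Farm 6 > Hill Ranch 5.
Give Riverbend 100 more to hit its cap of 120 → 130 left.
Low Meadow takes 30 more to reach its cap of 40 → 100 left.
Orchard Row takes 80 more to reach its cap of 80 → 20 left.
North Farm: +20 (room for 60) → 30. Pool exhausted.
Total = 11×80 + 6×30 + 20×40 + 21×120 + 5×30 = 4530.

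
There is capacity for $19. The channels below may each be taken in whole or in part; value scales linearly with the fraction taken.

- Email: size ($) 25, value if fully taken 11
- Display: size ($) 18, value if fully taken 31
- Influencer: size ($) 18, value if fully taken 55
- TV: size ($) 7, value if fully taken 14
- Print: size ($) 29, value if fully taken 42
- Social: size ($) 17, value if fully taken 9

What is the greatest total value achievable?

Rank by value-to-size ratio: Influencer 55/18≈3.06, TV 14/7≈2, Display 31/18≈1.72, Print 42/29≈1.45, Social 9/17≈0.529, Email 11/25≈0.44.
Take all of Influencer (18 $, value 55) ; 1 $ left.
Fill the last 1 $ with part of TV: 1/7 of it earns 2.
Total value = 57.

57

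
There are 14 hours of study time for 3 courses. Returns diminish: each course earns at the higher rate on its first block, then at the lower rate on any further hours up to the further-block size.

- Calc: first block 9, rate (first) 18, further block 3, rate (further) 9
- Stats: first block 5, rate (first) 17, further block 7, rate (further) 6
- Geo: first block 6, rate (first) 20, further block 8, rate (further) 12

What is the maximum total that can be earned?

Order all 6 blocks by rate: Geo/tier1 20 > Calc/tier1 18 > Stats/tier1 17 > Geo/tier2 12 > Calc/tier2 9 > Stats/tier2 6.
Geo/tier1 (20): +6 ; 8 left.
Calc tier1 at 18: only 8 left, fill 8.
Total = 20×6 + 18×8 = 264.

264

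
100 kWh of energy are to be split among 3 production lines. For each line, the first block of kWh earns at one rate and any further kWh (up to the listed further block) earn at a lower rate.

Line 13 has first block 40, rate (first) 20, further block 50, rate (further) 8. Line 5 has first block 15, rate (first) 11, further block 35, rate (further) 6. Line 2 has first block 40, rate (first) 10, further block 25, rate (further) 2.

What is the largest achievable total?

Rank every tier by rate: Line 13/first 20 > Line 5/first 11 > Line 2/first 10 > Line 13/second 8 > Line 5/second 6 > Line 2/second 2.
Line 13 first at 20: fill all 40 ; 60 left.
Line 5/first (11): +15 ; 45 left.
Line 2 first at 10: fill all 40 ; 5 left.
Line 13 second at 8: only 5 left, fill 5.
Total = 20×40 + 11×15 + 10×40 + 8×5 = 1405.

1405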